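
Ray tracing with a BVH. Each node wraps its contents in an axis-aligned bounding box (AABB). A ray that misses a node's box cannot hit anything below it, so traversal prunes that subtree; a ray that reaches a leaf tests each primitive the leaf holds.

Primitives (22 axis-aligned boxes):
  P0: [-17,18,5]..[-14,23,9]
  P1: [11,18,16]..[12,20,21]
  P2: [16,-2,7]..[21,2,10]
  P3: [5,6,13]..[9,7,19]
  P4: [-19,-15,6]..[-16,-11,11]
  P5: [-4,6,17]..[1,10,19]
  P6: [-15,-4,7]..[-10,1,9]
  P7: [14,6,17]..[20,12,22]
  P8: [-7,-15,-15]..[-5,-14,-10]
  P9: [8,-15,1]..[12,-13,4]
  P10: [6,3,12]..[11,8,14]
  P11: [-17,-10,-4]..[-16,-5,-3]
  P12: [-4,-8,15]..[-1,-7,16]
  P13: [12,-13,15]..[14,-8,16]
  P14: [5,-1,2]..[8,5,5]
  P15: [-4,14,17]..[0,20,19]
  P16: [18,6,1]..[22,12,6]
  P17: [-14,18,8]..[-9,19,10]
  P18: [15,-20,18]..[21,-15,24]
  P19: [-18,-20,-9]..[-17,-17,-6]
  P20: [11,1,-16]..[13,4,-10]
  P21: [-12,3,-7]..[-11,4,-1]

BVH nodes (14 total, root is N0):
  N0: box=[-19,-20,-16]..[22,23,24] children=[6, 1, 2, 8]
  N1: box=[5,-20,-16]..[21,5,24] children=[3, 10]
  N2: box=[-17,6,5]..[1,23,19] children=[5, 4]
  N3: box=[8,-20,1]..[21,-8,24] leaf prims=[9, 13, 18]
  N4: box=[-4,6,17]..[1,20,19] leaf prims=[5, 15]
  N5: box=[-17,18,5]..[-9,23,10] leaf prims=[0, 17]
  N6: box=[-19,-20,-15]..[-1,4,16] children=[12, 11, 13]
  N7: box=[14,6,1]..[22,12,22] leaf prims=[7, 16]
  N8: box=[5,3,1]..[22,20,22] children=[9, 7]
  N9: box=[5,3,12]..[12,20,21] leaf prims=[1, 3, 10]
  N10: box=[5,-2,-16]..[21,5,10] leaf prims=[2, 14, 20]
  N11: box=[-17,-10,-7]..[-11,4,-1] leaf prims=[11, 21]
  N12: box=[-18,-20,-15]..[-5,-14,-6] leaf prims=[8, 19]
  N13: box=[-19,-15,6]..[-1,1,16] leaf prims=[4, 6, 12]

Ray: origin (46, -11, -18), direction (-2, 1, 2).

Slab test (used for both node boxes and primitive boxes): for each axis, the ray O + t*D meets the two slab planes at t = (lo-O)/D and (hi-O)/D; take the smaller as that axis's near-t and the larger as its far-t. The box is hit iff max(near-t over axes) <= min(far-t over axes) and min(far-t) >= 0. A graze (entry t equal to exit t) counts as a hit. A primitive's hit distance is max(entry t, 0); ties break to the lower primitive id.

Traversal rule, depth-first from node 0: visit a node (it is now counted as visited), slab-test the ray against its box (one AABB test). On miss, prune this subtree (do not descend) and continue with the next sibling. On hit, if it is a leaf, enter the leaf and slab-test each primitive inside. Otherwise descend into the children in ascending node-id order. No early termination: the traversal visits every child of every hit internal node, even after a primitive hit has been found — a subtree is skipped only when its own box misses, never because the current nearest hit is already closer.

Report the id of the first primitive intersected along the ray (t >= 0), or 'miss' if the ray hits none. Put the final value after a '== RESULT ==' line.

Trace the traversal:
N0 x:[12,65/2] y:[-9,34] z:[1,21] -> hit [12,21], descend [1, 2, 6, 8]
  N1 x:[25/2,41/2] y:[-9,16] z:[1,21] -> hit [25/2,16], descend [3, 10]
    N3 x:[25/2,19] y:[-9,3] z:[19/2,21] -> miss, prune
    N10 x:[25/2,41/2] y:[9,16] z:[1,14] -> hit [25/2,14] leaf, test {P2@t=25/2, P14(miss), P20(miss)}
  N2 x:[45/2,63/2] y:[17,34] z:[23/2,37/2] -> miss, prune
  N6 x:[47/2,65/2] y:[-9,15] z:[3/2,17] -> miss, prune
  N8 x:[12,41/2] y:[14,31] z:[19/2,20] -> hit [14,20], descend [7, 9]
    N7 x:[12,16] y:[17,23] z:[19/2,20] -> miss, prune
    N9 x:[17,41/2] y:[14,31] z:[15,39/2] -> hit [17,39/2] leaf, test {P1(miss), P3(miss), P10(miss)}

order=[0, 1, 3, 10, 2, 6, 8, 7, 9]  |boxes|=9  |leaves|=2  hit=P2

== RESULT ==
2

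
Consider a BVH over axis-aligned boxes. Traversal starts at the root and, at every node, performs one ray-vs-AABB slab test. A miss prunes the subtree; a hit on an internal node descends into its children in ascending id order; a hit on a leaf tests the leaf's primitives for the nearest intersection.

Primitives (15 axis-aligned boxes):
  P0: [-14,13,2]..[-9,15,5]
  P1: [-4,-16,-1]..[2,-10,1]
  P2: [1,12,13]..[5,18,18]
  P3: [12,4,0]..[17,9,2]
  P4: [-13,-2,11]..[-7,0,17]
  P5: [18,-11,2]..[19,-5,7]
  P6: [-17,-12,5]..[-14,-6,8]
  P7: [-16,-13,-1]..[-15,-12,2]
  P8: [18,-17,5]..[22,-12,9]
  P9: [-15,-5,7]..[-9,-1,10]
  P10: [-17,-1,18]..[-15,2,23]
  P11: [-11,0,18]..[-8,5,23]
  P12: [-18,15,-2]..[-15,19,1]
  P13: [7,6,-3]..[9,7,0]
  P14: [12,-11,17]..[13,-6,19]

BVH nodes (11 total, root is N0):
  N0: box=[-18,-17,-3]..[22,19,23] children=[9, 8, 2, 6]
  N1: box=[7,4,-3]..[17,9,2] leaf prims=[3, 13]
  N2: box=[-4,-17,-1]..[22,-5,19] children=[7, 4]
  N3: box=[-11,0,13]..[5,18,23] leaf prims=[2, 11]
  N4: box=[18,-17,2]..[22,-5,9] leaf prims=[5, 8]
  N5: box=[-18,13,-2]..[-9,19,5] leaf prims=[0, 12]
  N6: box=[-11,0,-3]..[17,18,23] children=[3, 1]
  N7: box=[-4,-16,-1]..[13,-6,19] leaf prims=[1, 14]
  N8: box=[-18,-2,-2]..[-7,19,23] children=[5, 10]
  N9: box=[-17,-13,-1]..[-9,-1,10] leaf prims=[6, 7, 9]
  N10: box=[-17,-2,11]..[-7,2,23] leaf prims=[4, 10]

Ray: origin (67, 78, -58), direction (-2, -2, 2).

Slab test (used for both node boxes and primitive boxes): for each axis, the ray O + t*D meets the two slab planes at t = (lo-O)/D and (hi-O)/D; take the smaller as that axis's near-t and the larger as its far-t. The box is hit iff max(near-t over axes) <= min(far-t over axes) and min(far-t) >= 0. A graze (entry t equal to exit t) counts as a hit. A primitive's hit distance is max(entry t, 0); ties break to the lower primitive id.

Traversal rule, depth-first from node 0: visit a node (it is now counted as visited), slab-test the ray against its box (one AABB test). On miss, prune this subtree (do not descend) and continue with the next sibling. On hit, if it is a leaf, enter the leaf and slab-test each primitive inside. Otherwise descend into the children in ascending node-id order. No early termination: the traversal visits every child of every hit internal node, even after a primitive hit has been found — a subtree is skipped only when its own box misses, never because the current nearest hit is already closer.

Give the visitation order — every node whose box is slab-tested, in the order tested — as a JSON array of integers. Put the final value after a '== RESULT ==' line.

Trace the traversal:
N0 x:[45/2,85/2] y:[59/2,95/2] z:[55/2,81/2] -> hit [59/2,81/2], descend [2, 6, 8, 9]
  N2 x:[45/2,71/2] y:[83/2,95/2] z:[57/2,77/2] -> miss, prune
  N6 x:[25,39] y:[30,39] z:[55/2,81/2] -> hit [30,39], descend [1, 3]
    N1 x:[25,30] y:[69/2,37] z:[55/2,30] -> miss, prune
    N3 x:[31,39] y:[30,39] z:[71/2,81/2] -> hit [71/2,39] leaf, test {P2(miss), P11@t=38}
  N8 x:[37,85/2] y:[59/2,40] z:[28,81/2] -> hit [37,40], descend [5, 10]
    N5 x:[38,85/2] y:[59/2,65/2] z:[28,63/2] -> miss, prune
    N10 x:[37,42] y:[38,40] z:[69/2,81/2] -> hit [38,40] leaf, test {P4(miss), P10(miss)}
  N9 x:[38,42] y:[79/2,91/2] z:[57/2,34] -> miss, prune

Visited [0, 2, 6, 1, 3, 8, 5, 10, 9]. Tests: 9 box, 2 leaf. Nearest: P11.

== RESULT ==
[0, 2, 6, 1, 3, 8, 5, 10, 9]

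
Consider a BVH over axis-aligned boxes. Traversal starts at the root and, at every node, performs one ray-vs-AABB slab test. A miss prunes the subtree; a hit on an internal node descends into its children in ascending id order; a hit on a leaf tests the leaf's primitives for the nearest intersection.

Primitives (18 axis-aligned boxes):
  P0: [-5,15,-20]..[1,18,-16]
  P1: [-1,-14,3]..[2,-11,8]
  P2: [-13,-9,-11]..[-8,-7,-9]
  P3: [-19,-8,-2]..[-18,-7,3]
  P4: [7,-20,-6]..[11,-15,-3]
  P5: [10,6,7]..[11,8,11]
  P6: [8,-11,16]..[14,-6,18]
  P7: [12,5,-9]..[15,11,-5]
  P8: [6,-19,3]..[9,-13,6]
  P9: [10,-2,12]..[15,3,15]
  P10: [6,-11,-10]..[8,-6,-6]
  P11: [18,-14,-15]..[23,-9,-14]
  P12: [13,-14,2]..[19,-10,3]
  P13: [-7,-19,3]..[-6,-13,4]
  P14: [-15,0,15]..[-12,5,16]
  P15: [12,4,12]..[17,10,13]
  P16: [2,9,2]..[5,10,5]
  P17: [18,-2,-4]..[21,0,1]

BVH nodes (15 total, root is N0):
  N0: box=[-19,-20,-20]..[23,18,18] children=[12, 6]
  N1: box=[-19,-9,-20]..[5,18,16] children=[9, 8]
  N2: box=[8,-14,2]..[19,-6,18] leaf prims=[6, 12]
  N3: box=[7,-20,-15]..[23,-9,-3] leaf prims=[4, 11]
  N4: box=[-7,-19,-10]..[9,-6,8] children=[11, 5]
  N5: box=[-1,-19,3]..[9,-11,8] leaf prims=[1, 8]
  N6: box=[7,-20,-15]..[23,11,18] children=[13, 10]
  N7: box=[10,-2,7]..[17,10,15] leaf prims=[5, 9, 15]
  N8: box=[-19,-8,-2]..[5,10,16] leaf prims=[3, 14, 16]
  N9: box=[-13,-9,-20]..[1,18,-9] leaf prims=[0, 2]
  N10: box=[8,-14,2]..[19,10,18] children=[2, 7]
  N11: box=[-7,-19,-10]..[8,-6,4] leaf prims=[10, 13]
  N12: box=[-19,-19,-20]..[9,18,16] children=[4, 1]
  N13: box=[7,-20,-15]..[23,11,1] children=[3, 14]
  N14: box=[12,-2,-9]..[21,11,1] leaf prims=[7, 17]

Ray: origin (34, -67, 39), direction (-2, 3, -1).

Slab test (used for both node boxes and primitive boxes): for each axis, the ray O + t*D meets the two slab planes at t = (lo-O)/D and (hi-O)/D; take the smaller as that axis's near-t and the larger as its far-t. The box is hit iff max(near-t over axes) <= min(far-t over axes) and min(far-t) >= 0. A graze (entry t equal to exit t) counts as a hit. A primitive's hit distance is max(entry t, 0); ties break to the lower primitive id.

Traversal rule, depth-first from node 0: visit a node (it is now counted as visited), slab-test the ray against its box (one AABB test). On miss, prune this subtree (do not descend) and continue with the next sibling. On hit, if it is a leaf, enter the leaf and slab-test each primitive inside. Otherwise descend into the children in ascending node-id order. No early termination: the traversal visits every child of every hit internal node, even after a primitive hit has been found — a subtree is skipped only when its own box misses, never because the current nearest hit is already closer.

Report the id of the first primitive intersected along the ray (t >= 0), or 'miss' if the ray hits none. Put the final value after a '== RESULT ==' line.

Trace the traversal:
N0 x:[11/2,53/2] y:[47/3,85/3] z:[21,59] -> hit [21,53/2], descend [6, 12]
  N6 x:[11/2,27/2] y:[47/3,26] z:[21,54] -> miss, prune
  N12 x:[25/2,53/2] y:[16,85/3] z:[23,59] -> hit [23,53/2], descend [1, 4]
    N1 x:[29/2,53/2] y:[58/3,85/3] z:[23,59] -> hit [23,53/2], descend [8, 9]
      N8 x:[29/2,53/2] y:[59/3,77/3] z:[23,41] -> hit [23,77/3] leaf, test {P3(miss), P14@t=23, P16(miss)}
      N9 x:[33/2,47/2] y:[58/3,85/3] z:[48,59] -> miss, prune
    N4 x:[25/2,41/2] y:[16,61/3] z:[31,49] -> miss, prune

Visited [0, 6, 12, 1, 8, 9, 4]. Tests: 7 box, 1 leaf. Nearest: P14.

== RESULT ==
14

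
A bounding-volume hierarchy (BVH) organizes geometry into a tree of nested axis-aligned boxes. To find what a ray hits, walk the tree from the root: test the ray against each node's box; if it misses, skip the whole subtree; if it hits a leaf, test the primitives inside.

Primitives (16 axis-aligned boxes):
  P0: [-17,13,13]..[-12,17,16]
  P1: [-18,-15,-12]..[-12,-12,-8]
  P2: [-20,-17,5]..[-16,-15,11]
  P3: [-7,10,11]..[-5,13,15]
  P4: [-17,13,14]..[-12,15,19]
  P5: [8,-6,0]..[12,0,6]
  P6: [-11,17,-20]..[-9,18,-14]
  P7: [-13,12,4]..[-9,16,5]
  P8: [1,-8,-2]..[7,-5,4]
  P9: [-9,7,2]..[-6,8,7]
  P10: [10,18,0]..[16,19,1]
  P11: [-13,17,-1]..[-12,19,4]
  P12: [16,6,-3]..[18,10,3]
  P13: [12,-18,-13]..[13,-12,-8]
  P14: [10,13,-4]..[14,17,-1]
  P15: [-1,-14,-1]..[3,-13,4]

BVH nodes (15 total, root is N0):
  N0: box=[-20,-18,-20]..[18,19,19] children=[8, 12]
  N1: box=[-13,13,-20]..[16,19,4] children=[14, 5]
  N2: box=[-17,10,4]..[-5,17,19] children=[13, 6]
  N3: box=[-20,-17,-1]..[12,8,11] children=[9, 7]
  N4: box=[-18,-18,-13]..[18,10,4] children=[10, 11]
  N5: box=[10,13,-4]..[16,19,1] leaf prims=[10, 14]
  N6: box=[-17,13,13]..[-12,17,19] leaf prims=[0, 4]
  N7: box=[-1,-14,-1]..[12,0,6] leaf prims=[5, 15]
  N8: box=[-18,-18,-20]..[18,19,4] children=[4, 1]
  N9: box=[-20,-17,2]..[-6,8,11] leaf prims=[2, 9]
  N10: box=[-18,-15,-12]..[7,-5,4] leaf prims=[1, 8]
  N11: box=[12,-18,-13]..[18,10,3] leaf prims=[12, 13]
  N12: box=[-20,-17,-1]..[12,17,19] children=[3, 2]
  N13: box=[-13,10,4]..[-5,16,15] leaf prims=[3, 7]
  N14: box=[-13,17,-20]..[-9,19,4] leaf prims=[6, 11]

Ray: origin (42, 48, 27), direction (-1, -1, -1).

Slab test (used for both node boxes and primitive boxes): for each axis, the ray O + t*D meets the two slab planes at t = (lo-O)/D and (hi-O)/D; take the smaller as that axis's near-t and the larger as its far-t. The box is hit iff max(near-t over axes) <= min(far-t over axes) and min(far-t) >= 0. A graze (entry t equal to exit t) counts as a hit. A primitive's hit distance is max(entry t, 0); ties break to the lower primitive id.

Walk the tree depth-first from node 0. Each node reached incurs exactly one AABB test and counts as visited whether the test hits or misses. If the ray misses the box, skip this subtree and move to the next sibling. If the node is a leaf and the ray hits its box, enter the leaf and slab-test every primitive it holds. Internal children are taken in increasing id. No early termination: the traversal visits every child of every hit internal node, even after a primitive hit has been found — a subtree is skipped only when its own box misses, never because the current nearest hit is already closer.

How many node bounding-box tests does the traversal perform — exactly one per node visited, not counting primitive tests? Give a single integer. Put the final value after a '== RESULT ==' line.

Traverse from the root:
N0 x:[24,62] y:[29,66] z:[8,47] -> hit [29,47], descend [8, 12]
  N8 x:[24,60] y:[29,66] z:[23,47] -> hit [29,47], descend [1, 4]
    N1 x:[26,55] y:[29,35] z:[23,47] -> hit [29,35], descend [5, 14]
      N5 x:[26,32] y:[29,35] z:[26,31] -> hit [29,31] leaf, test {P10(miss), P14@t=31}
      N14 x:[51,55] y:[29,31] z:[23,47] -> miss, prune
    N4 x:[24,60] y:[38,66] z:[23,40] -> hit [38,40], descend [10, 11]
      N10 x:[35,60] y:[53,63] z:[23,39] -> miss, prune
      N11 x:[24,30] y:[38,66] z:[24,40] -> miss, prune
  N12 x:[30,62] y:[31,65] z:[8,28] -> miss, prune

9 AABB tests over nodes [0, 8, 1, 5, 14, 4, 10, 11, 12]; 1 leaf entered; closest P14.

== RESULT ==
9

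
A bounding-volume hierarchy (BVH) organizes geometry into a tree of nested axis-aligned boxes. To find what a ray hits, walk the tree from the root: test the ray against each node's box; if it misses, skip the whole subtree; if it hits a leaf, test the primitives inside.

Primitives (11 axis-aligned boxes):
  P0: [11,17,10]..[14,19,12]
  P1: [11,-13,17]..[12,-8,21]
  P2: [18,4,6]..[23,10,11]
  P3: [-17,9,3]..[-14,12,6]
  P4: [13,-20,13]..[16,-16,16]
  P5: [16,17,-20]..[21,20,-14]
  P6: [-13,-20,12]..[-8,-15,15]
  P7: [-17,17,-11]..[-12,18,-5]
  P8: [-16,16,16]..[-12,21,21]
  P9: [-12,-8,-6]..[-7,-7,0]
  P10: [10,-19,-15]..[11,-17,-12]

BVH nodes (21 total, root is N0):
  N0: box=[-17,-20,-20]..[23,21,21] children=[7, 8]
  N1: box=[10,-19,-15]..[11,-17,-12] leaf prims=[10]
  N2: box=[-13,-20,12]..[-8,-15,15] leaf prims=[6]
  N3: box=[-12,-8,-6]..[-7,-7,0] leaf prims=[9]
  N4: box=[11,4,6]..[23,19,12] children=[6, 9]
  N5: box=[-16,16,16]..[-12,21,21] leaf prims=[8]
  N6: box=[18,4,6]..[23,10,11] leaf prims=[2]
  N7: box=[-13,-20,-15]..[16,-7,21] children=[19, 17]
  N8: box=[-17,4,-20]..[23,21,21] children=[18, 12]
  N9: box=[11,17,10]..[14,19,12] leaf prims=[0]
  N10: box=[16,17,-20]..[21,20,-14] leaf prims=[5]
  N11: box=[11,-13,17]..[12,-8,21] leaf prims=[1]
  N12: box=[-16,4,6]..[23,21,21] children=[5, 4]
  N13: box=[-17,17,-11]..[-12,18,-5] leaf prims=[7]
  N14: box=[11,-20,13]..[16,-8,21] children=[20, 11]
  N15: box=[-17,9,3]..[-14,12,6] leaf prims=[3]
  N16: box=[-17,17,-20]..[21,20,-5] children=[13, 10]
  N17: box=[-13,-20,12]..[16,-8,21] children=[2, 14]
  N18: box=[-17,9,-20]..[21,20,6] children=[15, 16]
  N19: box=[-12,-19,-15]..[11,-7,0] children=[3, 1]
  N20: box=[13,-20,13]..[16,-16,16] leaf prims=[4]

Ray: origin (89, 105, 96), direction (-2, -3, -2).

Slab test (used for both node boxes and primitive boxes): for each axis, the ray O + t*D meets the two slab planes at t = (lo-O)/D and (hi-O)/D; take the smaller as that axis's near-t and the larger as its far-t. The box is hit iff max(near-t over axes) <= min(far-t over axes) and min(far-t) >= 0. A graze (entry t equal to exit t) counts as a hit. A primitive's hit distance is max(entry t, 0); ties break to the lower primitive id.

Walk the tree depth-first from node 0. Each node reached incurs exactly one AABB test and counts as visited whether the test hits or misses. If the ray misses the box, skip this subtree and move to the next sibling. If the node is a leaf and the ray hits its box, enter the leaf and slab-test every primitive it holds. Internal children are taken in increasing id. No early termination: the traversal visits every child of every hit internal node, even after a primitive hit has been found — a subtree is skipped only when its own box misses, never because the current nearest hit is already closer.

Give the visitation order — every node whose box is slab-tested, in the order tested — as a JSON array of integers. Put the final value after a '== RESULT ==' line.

Trace the traversal:
N0 x:[33,53] y:[28,125/3] z:[75/2,58] -> hit [75/2,125/3], descend [7, 8]
  N7 x:[73/2,51] y:[112/3,125/3] z:[75/2,111/2] -> hit [75/2,125/3], descend [17, 19]
    N17 x:[73/2,51] y:[113/3,125/3] z:[75/2,42] -> hit [113/3,125/3], descend [2, 14]
      N2 x:[97/2,51] y:[40,125/3] z:[81/2,42] -> miss, prune
      N14 x:[73/2,39] y:[113/3,125/3] z:[75/2,83/2] -> hit [113/3,39], descend [11, 20]
        N11 x:[77/2,39] y:[113/3,118/3] z:[75/2,79/2] -> hit [77/2,39] leaf, test {P1@t=77/2}
        N20 x:[73/2,38] y:[121/3,125/3] z:[40,83/2] -> miss, prune
    N19 x:[39,101/2] y:[112/3,124/3] z:[48,111/2] -> miss, prune
  N8 x:[33,53] y:[28,101/3] z:[75/2,58] -> miss, prune

order=[0, 7, 17, 2, 14, 11, 20, 19, 8]  |boxes|=9  |leaves|=1  hit=P1

== RESULT ==
[0, 7, 17, 2, 14, 11, 20, 19, 8]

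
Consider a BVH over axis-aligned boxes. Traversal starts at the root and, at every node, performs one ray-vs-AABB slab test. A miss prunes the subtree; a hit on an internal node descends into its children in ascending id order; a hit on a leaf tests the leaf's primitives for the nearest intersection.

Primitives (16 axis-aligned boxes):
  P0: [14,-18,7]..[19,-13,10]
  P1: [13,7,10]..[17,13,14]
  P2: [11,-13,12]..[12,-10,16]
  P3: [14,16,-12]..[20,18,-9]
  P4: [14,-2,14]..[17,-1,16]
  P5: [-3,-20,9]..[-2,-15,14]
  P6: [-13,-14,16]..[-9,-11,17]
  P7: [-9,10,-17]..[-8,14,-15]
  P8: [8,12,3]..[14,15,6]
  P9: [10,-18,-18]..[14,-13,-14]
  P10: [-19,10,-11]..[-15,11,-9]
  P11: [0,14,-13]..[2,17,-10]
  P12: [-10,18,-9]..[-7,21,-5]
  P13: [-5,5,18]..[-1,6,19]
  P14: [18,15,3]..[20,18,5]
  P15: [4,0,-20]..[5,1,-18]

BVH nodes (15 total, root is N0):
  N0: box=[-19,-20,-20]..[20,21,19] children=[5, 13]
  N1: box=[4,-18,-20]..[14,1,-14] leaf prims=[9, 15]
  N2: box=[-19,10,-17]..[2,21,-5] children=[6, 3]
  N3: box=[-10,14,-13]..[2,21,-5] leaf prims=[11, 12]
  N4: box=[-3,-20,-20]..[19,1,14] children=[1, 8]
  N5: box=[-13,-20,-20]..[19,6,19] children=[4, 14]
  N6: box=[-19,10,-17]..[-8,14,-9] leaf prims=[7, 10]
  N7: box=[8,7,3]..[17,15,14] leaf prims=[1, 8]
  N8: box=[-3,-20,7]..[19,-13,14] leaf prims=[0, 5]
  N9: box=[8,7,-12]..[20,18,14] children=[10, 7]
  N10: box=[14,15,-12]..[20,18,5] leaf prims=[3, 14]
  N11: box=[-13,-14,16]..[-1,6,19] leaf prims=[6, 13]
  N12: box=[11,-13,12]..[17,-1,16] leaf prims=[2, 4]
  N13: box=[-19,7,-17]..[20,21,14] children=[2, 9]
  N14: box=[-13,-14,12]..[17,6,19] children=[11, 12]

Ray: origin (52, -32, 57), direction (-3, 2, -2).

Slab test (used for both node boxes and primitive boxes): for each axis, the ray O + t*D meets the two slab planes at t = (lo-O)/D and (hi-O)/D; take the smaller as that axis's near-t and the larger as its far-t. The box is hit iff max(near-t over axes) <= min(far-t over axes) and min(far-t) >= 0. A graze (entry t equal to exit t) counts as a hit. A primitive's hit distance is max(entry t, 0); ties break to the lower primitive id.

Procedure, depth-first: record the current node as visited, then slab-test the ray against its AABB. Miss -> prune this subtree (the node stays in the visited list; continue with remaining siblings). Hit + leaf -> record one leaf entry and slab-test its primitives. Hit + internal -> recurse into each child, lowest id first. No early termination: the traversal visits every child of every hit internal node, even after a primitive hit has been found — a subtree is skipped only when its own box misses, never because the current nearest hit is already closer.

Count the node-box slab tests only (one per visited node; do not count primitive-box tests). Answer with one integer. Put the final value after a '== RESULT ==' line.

Trace the traversal:
N0 x:[32/3,71/3] y:[6,53/2] z:[19,77/2] -> hit [19,71/3], descend [5, 13]
  N5 x:[11,65/3] y:[6,19] z:[19,77/2] -> hit [19,19], descend [4, 14]
    N4 x:[11,55/3] y:[6,33/2] z:[43/2,77/2] -> miss, prune
    N14 x:[35/3,65/3] y:[9,19] z:[19,45/2] -> hit [19,19], descend [11, 12]
      N11 x:[53/3,65/3] y:[9,19] z:[19,41/2] -> hit [19,19] leaf, test {P6(miss), P13@t=19}
      N12 x:[35/3,41/3] y:[19/2,31/2] z:[41/2,45/2] -> miss, prune
  N13 x:[32/3,71/3] y:[39/2,53/2] z:[43/2,37] -> hit [43/2,71/3], descend [2, 9]
    N2 x:[50/3,71/3] y:[21,53/2] z:[31,37] -> miss, prune
    N9 x:[32/3,44/3] y:[39/2,25] z:[43/2,69/2] -> miss, prune

Summary -> nodes [0, 5, 4, 14, 11, 12, 13, 2, 9]; box-tests=9; leaf-entries=1; first=P13

== RESULT ==
9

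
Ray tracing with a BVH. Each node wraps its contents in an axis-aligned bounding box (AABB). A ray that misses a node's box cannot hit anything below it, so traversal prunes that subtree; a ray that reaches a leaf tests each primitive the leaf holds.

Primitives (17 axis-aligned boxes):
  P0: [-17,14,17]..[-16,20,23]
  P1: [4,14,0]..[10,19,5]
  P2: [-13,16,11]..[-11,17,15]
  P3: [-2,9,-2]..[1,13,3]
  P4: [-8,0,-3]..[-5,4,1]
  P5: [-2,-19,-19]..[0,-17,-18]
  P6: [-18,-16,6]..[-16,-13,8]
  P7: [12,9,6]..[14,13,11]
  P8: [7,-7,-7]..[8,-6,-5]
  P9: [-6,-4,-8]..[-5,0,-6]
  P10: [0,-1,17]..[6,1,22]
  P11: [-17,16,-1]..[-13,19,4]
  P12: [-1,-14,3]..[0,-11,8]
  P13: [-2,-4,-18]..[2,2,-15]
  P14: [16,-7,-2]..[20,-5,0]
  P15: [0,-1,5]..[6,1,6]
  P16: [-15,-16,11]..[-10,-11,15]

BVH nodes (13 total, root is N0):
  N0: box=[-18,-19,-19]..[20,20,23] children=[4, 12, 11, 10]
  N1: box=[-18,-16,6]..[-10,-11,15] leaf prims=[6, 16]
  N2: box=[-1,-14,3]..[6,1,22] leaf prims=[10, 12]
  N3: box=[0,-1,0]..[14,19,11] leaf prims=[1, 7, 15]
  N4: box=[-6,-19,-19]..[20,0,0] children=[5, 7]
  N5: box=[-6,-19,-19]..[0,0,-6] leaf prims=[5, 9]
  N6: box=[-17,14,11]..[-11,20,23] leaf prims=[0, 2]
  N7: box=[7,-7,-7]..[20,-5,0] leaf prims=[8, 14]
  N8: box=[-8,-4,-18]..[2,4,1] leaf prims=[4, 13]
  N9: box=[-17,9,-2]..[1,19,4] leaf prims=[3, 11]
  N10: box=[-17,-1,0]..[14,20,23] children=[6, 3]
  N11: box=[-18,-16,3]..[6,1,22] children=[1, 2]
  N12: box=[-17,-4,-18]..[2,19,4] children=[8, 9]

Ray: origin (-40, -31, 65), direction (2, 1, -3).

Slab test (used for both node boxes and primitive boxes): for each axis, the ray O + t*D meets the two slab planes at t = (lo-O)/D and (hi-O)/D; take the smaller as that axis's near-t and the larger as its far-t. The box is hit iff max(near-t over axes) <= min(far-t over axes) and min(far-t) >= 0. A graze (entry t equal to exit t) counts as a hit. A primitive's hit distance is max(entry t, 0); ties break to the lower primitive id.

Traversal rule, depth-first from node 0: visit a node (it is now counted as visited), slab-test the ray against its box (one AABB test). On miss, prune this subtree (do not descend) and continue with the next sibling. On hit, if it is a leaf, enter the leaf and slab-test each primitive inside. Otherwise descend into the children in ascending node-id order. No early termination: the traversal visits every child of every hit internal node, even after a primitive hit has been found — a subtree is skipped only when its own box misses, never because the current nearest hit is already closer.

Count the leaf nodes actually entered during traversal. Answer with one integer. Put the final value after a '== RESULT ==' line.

Traverse from the root:
N0 x:[11,30] y:[12,51] z:[14,28] -> hit [14,28], descend [4, 10, 11, 12]
  N4 x:[17,30] y:[12,31] z:[65/3,28] -> hit [65/3,28], descend [5, 7]
    N5 x:[17,20] y:[12,31] z:[71/3,28] -> miss, prune
    N7 x:[47/2,30] y:[24,26] z:[65/3,24] -> hit [24,24] leaf, test {P8@t=24, P14(miss)}
  N10 x:[23/2,27] y:[30,51] z:[14,65/3] -> miss, prune
  N11 x:[11,23] y:[15,32] z:[43/3,62/3] -> hit [15,62/3], descend [1, 2]
    N1 x:[11,15] y:[15,20] z:[50/3,59/3] -> miss, prune
    N2 x:[39/2,23] y:[17,32] z:[43/3,62/3] -> hit [39/2,62/3] leaf, test {P10(miss), P12@t=39/2}
  N12 x:[23/2,21] y:[27,50] z:[61/3,83/3] -> miss, prune

Summary -> nodes [0, 4, 5, 7, 10, 11, 1, 2, 12]; box-tests=9; leaf-entries=2; first=P12

== RESULT ==
2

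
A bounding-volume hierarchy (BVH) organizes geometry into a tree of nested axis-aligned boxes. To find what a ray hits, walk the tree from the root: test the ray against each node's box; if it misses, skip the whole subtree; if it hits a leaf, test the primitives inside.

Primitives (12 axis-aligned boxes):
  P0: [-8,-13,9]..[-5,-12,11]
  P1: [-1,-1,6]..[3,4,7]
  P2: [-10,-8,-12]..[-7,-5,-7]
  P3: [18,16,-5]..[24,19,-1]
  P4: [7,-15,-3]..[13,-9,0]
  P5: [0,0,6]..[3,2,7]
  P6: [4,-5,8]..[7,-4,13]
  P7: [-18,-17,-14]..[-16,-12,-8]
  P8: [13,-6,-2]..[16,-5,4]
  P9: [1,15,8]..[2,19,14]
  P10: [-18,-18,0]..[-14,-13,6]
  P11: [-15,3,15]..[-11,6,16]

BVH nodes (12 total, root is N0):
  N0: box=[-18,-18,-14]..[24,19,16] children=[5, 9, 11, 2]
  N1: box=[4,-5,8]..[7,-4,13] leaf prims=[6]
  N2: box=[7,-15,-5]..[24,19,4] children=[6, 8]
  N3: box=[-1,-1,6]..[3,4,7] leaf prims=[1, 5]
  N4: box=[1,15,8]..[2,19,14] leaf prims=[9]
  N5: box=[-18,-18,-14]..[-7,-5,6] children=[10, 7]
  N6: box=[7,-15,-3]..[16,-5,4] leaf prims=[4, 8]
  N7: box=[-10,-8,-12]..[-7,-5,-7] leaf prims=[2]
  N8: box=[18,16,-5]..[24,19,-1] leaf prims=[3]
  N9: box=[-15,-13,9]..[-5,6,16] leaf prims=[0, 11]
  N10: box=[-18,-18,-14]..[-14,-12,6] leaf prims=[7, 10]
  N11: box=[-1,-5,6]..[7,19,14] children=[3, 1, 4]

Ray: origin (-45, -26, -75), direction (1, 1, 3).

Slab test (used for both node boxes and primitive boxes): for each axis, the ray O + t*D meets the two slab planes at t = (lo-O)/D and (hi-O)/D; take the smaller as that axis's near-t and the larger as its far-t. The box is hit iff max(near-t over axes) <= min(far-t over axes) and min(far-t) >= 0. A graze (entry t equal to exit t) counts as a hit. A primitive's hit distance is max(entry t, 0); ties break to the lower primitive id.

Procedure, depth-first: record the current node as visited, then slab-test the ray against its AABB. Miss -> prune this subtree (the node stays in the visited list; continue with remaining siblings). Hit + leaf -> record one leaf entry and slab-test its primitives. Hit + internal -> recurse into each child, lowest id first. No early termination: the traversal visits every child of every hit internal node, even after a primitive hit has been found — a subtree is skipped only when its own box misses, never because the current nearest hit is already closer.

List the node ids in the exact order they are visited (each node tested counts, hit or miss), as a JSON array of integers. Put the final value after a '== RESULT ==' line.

Walk:
N0 x:[27,69] y:[8,45] z:[61/3,91/3] -> hit [27,91/3], descend [2, 5, 9, 11]
  N2 x:[52,69] y:[11,45] z:[70/3,79/3] -> miss, prune
  N5 x:[27,38] y:[8,21] z:[61/3,27] -> miss, prune
  N9 x:[30,40] y:[13,32] z:[28,91/3] -> hit [30,91/3] leaf, test {P0(miss), P11@t=30}
  N11 x:[44,52] y:[21,45] z:[27,89/3] -> miss, prune

order=[0, 2, 5, 9, 11]  |boxes|=5  |leaves|=1  hit=P11

== RESULT ==
[0, 2, 5, 9, 11]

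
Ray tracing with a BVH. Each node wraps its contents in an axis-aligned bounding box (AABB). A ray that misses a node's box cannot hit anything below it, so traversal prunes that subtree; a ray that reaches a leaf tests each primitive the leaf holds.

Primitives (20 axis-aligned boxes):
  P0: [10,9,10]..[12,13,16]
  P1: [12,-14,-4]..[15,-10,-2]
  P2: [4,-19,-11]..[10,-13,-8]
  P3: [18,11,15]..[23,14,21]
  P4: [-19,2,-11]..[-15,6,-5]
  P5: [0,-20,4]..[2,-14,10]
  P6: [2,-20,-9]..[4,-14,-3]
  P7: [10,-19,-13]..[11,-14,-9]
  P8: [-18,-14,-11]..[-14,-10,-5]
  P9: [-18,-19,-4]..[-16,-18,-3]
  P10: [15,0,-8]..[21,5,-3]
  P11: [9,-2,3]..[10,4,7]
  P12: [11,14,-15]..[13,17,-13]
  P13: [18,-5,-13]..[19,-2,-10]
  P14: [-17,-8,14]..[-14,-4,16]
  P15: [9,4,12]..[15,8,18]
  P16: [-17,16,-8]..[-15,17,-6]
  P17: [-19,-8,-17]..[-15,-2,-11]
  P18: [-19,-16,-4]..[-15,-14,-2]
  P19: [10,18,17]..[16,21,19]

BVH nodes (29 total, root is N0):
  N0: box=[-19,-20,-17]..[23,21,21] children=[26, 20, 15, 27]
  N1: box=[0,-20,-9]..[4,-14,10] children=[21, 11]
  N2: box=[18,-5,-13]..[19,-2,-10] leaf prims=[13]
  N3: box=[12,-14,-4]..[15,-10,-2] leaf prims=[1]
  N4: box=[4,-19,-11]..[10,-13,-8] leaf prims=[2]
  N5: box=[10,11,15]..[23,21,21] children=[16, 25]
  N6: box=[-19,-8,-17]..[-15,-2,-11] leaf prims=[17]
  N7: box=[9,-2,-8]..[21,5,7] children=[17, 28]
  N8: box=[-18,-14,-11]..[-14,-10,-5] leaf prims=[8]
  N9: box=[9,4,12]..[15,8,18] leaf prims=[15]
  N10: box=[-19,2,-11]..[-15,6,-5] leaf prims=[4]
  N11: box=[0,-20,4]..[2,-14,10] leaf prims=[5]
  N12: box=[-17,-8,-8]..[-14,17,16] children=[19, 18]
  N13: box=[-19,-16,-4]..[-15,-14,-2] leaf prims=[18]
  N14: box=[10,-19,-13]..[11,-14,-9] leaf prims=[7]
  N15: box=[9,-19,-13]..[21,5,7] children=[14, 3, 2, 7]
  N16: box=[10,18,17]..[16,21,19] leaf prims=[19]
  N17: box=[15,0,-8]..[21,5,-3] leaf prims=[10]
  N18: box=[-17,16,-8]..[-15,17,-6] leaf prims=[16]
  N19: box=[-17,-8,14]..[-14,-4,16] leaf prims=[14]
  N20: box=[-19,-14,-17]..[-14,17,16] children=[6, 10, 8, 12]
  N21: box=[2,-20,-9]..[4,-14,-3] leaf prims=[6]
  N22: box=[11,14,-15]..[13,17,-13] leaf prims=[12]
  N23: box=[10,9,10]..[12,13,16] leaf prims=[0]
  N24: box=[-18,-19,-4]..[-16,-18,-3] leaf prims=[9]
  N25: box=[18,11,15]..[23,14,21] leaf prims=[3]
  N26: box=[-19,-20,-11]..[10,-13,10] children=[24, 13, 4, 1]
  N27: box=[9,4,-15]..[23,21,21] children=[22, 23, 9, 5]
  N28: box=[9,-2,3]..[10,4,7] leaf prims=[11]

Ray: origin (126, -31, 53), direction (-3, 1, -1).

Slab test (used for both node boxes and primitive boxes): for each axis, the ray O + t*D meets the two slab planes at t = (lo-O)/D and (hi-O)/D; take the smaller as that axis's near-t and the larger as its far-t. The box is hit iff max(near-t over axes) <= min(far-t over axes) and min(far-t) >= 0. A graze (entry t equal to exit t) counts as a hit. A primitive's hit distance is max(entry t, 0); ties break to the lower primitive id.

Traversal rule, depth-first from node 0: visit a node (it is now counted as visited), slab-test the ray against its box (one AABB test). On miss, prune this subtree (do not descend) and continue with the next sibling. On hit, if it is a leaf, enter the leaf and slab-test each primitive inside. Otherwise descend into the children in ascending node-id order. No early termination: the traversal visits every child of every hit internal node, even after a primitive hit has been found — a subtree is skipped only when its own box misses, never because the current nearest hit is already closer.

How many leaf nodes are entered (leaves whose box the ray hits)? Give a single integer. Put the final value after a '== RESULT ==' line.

Traverse from the root:
N0 x:[103/3,145/3] y:[11,52] z:[32,70] -> hit [103/3,145/3], descend [15, 20, 26, 27]
  N15 x:[35,39] y:[12,36] z:[46,66] -> miss, prune
  N20 x:[140/3,145/3] y:[17,48] z:[37,70] -> hit [140/3,48], descend [6, 8, 10, 12]
    N6 x:[47,145/3] y:[23,29] z:[64,70] -> miss, prune
    N8 x:[140/3,48] y:[17,21] z:[58,64] -> miss, prune
    N10 x:[47,145/3] y:[33,37] z:[58,64] -> miss, prune
    N12 x:[140/3,143/3] y:[23,48] z:[37,61] -> hit [140/3,143/3], descend [18, 19]
      N18 x:[47,143/3] y:[47,48] z:[59,61] -> miss, prune
      N19 x:[140/3,143/3] y:[23,27] z:[37,39] -> miss, prune
  N26 x:[116/3,145/3] y:[11,18] z:[43,64] -> miss, prune
  N27 x:[103/3,39] y:[35,52] z:[32,68] -> hit [35,39], descend [5, 9, 22, 23]
    N5 x:[103/3,116/3] y:[42,52] z:[32,38] -> miss, prune
    N9 x:[37,39] y:[35,39] z:[35,41] -> hit [37,39] leaf, test {P15@t=37}
    N22 x:[113/3,115/3] y:[45,48] z:[66,68] -> miss, prune
    N23 x:[38,116/3] y:[40,44] z:[37,43] -> miss, prune

Summary -> nodes [0, 15, 20, 6, 8, 10, 12, 18, 19, 26, 27, 5, 9, 22, 23]; box-tests=15; leaf-entries=1; first=P15

== RESULT ==
1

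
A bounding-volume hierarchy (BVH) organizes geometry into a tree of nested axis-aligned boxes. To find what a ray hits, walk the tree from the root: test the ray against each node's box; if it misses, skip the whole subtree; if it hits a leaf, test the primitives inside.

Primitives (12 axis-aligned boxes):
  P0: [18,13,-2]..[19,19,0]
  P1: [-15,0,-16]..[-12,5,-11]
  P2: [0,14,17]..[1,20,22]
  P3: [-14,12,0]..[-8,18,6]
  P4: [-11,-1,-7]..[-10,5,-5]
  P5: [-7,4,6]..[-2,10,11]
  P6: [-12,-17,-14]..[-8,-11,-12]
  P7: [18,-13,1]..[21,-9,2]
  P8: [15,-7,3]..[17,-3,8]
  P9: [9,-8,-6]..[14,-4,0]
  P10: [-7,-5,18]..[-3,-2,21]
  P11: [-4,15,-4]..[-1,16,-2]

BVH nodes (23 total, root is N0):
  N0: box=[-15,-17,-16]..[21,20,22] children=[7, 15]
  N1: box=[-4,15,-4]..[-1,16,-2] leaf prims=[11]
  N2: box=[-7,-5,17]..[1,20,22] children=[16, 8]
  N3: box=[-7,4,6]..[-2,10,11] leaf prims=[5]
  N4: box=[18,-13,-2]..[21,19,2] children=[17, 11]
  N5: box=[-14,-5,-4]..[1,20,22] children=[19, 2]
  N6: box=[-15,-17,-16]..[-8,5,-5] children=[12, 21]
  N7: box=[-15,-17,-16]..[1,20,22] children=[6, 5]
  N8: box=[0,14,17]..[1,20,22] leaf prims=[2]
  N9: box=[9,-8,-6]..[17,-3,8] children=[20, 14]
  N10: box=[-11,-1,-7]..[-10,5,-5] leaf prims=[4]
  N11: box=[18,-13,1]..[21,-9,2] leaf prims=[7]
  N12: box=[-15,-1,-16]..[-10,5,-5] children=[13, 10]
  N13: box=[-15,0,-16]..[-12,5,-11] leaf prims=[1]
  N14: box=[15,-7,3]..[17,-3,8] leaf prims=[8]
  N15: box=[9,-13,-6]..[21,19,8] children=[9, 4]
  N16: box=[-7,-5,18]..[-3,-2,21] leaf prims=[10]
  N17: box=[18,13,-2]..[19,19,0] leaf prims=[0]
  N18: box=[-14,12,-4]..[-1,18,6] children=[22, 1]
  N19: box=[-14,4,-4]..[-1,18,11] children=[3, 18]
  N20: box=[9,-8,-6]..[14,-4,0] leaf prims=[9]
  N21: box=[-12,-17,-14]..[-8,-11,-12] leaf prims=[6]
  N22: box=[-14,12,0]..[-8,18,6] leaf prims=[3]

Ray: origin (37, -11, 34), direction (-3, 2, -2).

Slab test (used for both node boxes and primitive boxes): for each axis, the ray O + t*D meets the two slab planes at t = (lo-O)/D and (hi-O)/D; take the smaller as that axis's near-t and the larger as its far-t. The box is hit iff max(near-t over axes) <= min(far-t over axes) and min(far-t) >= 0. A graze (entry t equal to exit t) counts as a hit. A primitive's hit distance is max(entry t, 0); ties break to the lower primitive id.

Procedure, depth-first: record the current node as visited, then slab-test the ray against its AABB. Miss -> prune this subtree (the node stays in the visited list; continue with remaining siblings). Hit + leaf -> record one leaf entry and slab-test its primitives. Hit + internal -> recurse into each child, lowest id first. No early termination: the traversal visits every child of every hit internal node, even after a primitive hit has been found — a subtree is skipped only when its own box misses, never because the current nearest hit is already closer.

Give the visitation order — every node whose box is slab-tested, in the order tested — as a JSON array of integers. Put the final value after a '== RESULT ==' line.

Walk:
N0 x:[16/3,52/3] y:[-3,31/2] z:[6,25] -> hit [6,31/2], descend [7, 15]
  N7 x:[12,52/3] y:[-3,31/2] z:[6,25] -> hit [12,31/2], descend [5, 6]
    N5 x:[12,17] y:[3,31/2] z:[6,19] -> hit [12,31/2], descend [2, 19]
      N2 x:[12,44/3] y:[3,31/2] z:[6,17/2] -> miss, prune
      N19 x:[38/3,17] y:[15/2,29/2] z:[23/2,19] -> hit [38/3,29/2], descend [3, 18]
        N3 x:[13,44/3] y:[15/2,21/2] z:[23/2,14] -> miss, prune
        N18 x:[38/3,17] y:[23/2,29/2] z:[14,19] -> hit [14,29/2], descend [1, 22]
          N1 x:[38/3,41/3] y:[13,27/2] z:[18,19] -> miss, prune
          N22 x:[15,17] y:[23/2,29/2] z:[14,17] -> miss, prune
    N6 x:[15,52/3] y:[-3,8] z:[39/2,25] -> miss, prune
  N15 x:[16/3,28/3] y:[-1,15] z:[13,20] -> miss, prune

order=[0, 7, 5, 2, 19, 3, 18, 1, 22, 6, 15]  |boxes|=11  |leaves|=0  hit=miss

== RESULT ==
[0, 7, 5, 2, 19, 3, 18, 1, 22, 6, 15]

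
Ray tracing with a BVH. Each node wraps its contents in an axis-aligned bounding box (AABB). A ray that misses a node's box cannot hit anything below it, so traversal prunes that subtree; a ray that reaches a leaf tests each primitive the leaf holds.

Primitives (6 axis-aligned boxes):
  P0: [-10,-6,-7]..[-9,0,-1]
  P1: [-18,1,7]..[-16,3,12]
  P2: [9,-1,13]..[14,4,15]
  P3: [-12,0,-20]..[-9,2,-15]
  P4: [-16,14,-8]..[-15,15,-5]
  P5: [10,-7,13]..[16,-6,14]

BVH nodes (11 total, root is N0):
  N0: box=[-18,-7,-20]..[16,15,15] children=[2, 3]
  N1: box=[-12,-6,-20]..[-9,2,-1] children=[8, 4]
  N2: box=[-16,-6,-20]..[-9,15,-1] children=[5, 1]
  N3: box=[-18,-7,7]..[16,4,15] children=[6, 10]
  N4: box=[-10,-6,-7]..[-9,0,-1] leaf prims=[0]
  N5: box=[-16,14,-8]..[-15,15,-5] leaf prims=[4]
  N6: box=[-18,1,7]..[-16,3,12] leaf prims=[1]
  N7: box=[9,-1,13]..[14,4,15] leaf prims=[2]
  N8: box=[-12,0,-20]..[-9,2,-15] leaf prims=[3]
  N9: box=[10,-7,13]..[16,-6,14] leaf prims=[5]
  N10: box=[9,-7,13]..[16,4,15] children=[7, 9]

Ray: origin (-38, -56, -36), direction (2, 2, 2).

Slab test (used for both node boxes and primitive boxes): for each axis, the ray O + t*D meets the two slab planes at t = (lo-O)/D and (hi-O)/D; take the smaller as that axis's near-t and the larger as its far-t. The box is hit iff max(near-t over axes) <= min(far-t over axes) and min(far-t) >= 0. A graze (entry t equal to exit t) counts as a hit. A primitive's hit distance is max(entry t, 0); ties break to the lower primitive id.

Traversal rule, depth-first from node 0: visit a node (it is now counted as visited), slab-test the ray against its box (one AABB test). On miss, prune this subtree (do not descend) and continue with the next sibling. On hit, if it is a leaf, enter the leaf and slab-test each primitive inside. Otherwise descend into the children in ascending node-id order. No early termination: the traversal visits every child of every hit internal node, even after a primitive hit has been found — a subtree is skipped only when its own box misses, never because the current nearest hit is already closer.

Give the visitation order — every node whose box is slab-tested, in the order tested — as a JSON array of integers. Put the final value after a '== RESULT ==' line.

Traverse from the root:
N0 x:[10,27] y:[49/2,71/2] z:[8,51/2] -> hit [49/2,51/2], descend [2, 3]
  N2 x:[11,29/2] y:[25,71/2] z:[8,35/2] -> miss, prune
  N3 x:[10,27] y:[49/2,30] z:[43/2,51/2] -> hit [49/2,51/2], descend [6, 10]
    N6 x:[10,11] y:[57/2,59/2] z:[43/2,24] -> miss, prune
    N10 x:[47/2,27] y:[49/2,30] z:[49/2,51/2] -> hit [49/2,51/2], descend [7, 9]
      N7 x:[47/2,26] y:[55/2,30] z:[49/2,51/2] -> miss, prune
      N9 x:[24,27] y:[49/2,25] z:[49/2,25] -> hit [49/2,25] leaf, test {P5@t=49/2}

order=[0, 2, 3, 6, 10, 7, 9]  |boxes|=7  |leaves|=1  hit=P5

== RESULT ==
[0, 2, 3, 6, 10, 7, 9]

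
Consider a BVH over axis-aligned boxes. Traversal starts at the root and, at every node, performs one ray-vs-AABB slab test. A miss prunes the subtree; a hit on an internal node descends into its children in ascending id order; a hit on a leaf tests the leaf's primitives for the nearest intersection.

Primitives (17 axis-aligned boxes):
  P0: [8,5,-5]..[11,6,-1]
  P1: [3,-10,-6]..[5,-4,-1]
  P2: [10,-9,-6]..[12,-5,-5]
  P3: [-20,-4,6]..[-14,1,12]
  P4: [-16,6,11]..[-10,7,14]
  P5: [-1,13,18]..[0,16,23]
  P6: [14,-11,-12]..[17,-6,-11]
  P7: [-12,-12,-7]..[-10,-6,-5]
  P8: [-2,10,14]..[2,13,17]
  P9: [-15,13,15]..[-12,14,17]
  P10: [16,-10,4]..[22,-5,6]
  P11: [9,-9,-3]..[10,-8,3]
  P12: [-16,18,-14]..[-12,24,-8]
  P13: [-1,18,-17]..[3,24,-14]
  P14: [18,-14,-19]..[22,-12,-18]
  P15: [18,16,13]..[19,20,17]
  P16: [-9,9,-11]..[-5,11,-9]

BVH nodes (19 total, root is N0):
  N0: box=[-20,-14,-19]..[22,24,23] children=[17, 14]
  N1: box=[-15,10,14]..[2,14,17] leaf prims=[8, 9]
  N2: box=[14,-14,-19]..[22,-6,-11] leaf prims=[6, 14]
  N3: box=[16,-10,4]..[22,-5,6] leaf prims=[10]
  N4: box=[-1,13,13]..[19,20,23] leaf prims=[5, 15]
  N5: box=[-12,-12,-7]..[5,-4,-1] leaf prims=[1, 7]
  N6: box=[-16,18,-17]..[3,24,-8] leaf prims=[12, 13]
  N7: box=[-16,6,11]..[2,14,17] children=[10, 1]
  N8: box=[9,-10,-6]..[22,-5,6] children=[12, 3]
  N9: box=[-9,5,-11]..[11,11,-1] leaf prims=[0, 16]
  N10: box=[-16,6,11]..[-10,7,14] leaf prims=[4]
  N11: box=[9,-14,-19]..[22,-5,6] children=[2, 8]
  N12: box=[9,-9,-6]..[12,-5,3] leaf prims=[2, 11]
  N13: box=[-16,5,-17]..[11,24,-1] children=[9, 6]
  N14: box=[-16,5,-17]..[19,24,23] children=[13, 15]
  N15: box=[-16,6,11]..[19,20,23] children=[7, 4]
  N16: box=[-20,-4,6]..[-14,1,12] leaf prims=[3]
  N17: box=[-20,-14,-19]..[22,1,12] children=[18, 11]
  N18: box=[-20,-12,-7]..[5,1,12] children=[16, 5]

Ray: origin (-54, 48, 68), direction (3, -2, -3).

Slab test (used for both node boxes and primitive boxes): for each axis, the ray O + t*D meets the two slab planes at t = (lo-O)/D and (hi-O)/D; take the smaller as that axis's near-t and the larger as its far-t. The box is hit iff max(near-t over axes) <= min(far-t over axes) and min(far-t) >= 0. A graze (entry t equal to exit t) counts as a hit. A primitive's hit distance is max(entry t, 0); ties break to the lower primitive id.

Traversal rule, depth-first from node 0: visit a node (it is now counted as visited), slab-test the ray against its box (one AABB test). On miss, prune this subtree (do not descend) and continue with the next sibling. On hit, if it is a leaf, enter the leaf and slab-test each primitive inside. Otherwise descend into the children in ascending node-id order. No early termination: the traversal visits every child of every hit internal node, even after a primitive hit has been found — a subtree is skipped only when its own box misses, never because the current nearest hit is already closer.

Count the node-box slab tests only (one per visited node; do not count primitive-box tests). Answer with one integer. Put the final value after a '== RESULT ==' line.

Traverse from the root:
N0 x:[34/3,76/3] y:[12,31] z:[15,29] -> hit [15,76/3], descend [14, 17]
  N14 x:[38/3,73/3] y:[12,43/2] z:[15,85/3] -> hit [15,43/2], descend [13, 15]
    N13 x:[38/3,65/3] y:[12,43/2] z:[23,85/3] -> miss, prune
    N15 x:[38/3,73/3] y:[14,21] z:[15,19] -> hit [15,19], descend [4, 7]
      N4 x:[53/3,73/3] y:[14,35/2] z:[15,55/3] -> miss, prune
      N7 x:[38/3,56/3] y:[17,21] z:[17,19] -> hit [17,56/3], descend [1, 10]
        N1 x:[13,56/3] y:[17,19] z:[17,18] -> hit [17,18] leaf, test {P8@t=35/2, P9(miss)}
        N10 x:[38/3,44/3] y:[41/2,21] z:[18,19] -> miss, prune
  N17 x:[34/3,76/3] y:[47/2,31] z:[56/3,29] -> hit [47/2,76/3], descend [11, 18]
    N11 x:[21,76/3] y:[53/2,31] z:[62/3,29] -> miss, prune
    N18 x:[34/3,59/3] y:[47/2,30] z:[56/3,25] -> miss, prune

Visited [0, 14, 13, 15, 4, 7, 1, 10, 17, 11, 18]. Tests: 11 box, 1 leaf. Nearest: P8.

== RESULT ==
11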